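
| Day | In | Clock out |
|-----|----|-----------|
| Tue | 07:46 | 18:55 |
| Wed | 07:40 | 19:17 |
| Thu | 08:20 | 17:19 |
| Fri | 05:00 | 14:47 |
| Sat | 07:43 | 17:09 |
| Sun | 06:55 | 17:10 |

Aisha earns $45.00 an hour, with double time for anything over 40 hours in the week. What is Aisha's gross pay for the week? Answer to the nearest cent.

$3709.50

Tue: 07:46–18:55 = 11 h 9 min
Wed: 07:40–19:17 = 11 h 37 min
Thu: 08:20–17:19 = 8 h 59 min
Fri: 05:00–14:47 = 9 h 47 min
Sat: 07:43–17:09 = 9 h 26 min
Sun: 06:55–17:10 = 10 h 15 min
Total worked: 61 h 13 min = 3673 min.
Regular 40 h 0 min = 2400 min at $45.00/h; overtime 21 h 13 min = 1273 min at $90.00/h.
Pay = (2400 × $45.00 + 1273 × $90.00) ÷ 60 = $3709.50.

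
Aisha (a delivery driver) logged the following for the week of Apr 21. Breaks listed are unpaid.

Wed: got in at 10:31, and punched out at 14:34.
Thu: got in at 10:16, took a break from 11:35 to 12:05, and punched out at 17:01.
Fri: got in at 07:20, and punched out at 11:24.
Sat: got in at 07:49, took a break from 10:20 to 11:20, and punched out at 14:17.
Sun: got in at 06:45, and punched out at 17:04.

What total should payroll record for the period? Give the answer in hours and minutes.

Wed: 10:31–14:34 = 4 h 3 min
Thu: 10:16–17:01 = 6 h 45 min; less 30 min break → 6 h 15 min
Fri: 07:20–11:24 = 4 h 4 min
Sat: 07:49–14:17 = 6 h 28 min; less 60 min break → 5 h 28 min
Sun: 06:45–17:04 = 10 h 19 min
Total: 4 h 3 min + 6 h 15 min + 4 h 4 min + 5 h 28 min + 10 h 19 min = 30 h 9 min.

30 h 9 min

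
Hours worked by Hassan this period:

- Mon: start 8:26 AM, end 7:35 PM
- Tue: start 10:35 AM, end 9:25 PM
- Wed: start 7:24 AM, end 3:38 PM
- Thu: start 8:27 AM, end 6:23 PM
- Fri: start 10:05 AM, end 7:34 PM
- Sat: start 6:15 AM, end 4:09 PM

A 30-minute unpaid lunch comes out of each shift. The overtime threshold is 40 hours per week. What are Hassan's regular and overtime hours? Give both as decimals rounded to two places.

Mon: 8:26 AM–7:35 PM = 11 h 9 min; less 30 min break → 10 h 39 min
Tue: 10:35 AM–9:25 PM = 10 h 50 min; less 30 min break → 10 h 20 min
Wed: 7:24 AM–3:38 PM = 8 h 14 min; less 30 min break → 7 h 44 min
Thu: 8:27 AM–6:23 PM = 9 h 56 min; less 30 min break → 9 h 26 min
Fri: 10:05 AM–7:34 PM = 9 h 29 min; less 30 min break → 8 h 59 min
Sat: 6:15 AM–4:09 PM = 9 h 54 min; less 30 min break → 9 h 24 min
Total worked: 56 h 32 min = 56.53 h.
Threshold 40 h → overtime 16 h 32 min, regular 40 h 0 min.

Regular 40.00 hours, overtime 16.53 hours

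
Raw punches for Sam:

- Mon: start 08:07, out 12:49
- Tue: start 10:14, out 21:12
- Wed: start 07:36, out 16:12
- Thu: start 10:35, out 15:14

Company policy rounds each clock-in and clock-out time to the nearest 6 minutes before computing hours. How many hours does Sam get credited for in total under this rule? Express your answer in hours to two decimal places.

28.90 hours

Mon: in 08:07→08:06, out 12:49→12:48; 4 h 42 min
Tue: in 10:14→10:12, out 21:12→21:12; 11 h 0 min
Wed: in 07:36→07:36, out 16:12→16:12; 8 h 36 min
Thu: in 10:35→10:36, out 15:14→15:12; 4 h 36 min
Total credited: 28 h 54 min.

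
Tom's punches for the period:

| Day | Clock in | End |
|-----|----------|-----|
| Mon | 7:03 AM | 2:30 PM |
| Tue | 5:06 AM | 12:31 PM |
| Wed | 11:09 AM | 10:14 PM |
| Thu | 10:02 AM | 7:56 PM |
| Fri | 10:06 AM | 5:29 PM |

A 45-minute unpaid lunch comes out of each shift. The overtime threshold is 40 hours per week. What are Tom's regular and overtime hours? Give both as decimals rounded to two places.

Regular 39.48 hours, overtime 0.00 hours

Mon: 7:03 AM–2:30 PM = 7 h 27 min; less 45 min break → 6 h 42 min
Tue: 5:06 AM–12:31 PM = 7 h 25 min; less 45 min break → 6 h 40 min
Wed: 11:09 AM–10:14 PM = 11 h 5 min; less 45 min break → 10 h 20 min
Thu: 10:02 AM–7:56 PM = 9 h 54 min; less 45 min break → 9 h 9 min
Fri: 10:06 AM–5:29 PM = 7 h 23 min; less 45 min break → 6 h 38 min
Total worked: 39 h 29 min = 39.48 h.
Threshold 40 h → overtime 0 h 0 min, regular 39 h 29 min.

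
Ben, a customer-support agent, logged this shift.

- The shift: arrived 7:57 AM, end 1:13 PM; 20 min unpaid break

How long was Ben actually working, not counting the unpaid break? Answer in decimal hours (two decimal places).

4.93 hours

The shift: 7:57 AM–1:13 PM = 5 h 16 min; less 20 min break → 4 h 56 min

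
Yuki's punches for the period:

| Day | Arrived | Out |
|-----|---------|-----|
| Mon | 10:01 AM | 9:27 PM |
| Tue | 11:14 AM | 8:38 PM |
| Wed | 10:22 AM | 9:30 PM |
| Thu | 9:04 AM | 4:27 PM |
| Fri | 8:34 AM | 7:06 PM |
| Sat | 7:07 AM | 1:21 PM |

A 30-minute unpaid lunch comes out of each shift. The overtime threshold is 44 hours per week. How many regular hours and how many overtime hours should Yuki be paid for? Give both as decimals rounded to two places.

Regular 44.00 hours, overtime 9.12 hours

Mon: 10:01 AM–9:27 PM = 11 h 26 min; less 30 min break → 10 h 56 min
Tue: 11:14 AM–8:38 PM = 9 h 24 min; less 30 min break → 8 h 54 min
Wed: 10:22 AM–9:30 PM = 11 h 8 min; less 30 min break → 10 h 38 min
Thu: 9:04 AM–4:27 PM = 7 h 23 min; less 30 min break → 6 h 53 min
Fri: 8:34 AM–7:06 PM = 10 h 32 min; less 30 min break → 10 h 2 min
Sat: 7:07 AM–1:21 PM = 6 h 14 min; less 30 min break → 5 h 44 min
Total worked: 53 h 7 min = 53.12 h.
Threshold 44 h → overtime 9 h 7 min, regular 44 h 0 min.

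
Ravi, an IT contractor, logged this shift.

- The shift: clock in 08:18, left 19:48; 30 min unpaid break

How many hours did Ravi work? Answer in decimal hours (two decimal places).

The shift: 08:18–19:48 = 11 h 30 min; less 30 min break → 11 h 0 min

11.00 hours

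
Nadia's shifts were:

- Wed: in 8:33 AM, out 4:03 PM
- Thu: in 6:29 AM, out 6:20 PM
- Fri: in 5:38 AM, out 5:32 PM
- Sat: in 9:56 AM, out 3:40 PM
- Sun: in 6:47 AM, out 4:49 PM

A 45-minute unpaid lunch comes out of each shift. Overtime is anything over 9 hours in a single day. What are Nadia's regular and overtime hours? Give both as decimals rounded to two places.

Regular 38.73 hours, overtime 4.53 hours

Wed: 8:33 AM–4:03 PM = 7 h 30 min; less 45 min break → 6 h 45 min
Thu: 6:29 AM–6:20 PM = 11 h 51 min; less 45 min break → 11 h 6 min
Fri: 5:38 AM–5:32 PM = 11 h 54 min; less 45 min break → 11 h 9 min
Sat: 9:56 AM–3:40 PM = 5 h 44 min; less 45 min break → 4 h 59 min
Sun: 6:47 AM–4:49 PM = 10 h 2 min; less 45 min break → 9 h 17 min
Wed reg 6 h 45 min / OT 0 h 0 min; Thu reg 9 h 0 min / OT 2 h 6 min; Fri reg 9 h 0 min / OT 2 h 9 min; Sat reg 4 h 59 min / OT 0 h 0 min; Sun reg 9 h 0 min / OT 0 h 17 min.
Totals: regular 38 h 44 min, overtime 4 h 32 min.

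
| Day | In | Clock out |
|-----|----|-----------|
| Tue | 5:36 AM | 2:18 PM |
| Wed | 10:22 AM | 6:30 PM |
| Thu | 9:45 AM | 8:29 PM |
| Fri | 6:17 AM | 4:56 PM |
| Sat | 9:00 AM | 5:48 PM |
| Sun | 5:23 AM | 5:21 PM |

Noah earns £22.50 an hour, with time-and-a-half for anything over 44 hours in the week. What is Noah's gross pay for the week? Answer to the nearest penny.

£1495.69

Tue: 5:36 AM–2:18 PM = 8 h 42 min
Wed: 10:22 AM–6:30 PM = 8 h 8 min
Thu: 9:45 AM–8:29 PM = 10 h 44 min
Fri: 6:17 AM–4:56 PM = 10 h 39 min
Sat: 9:00 AM–5:48 PM = 8 h 48 min
Sun: 5:23 AM–5:21 PM = 11 h 58 min
Total worked: 58 h 59 min = 3539 min.
Regular 44 h 0 min = 2640 min at £22.50/h; overtime 14 h 59 min = 899 min at £33.75/h.
Pay = (2640 × £22.50 + 899 × £33.75) ÷ 60 = £1495.69.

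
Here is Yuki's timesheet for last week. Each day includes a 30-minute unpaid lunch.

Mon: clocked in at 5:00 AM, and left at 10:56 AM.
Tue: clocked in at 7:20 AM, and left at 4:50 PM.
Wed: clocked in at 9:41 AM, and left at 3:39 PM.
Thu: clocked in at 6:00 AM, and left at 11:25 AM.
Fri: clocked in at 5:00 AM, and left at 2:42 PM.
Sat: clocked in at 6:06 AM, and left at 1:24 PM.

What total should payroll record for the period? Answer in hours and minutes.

40 h 49 min

Mon: 5:00 AM–10:56 AM = 5 h 56 min; less 30 min break → 5 h 26 min
Tue: 7:20 AM–4:50 PM = 9 h 30 min; less 30 min break → 9 h 0 min
Wed: 9:41 AM–3:39 PM = 5 h 58 min; less 30 min break → 5 h 28 min
Thu: 6:00 AM–11:25 AM = 5 h 25 min; less 30 min break → 4 h 55 min
Fri: 5:00 AM–2:42 PM = 9 h 42 min; less 30 min break → 9 h 12 min
Sat: 6:06 AM–1:24 PM = 7 h 18 min; less 30 min break → 6 h 48 min
Total: 5 h 26 min + 9 h 0 min + 5 h 28 min + 4 h 55 min + 9 h 12 min + 6 h 48 min = 40 h 49 min.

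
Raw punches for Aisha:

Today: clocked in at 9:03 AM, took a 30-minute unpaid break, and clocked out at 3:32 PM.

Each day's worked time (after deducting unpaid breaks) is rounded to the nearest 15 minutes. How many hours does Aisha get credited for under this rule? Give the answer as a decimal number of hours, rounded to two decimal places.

Today: 9:03 AM–3:32 PM = 6 h 29 min − 30 min = 5 h 59 min → rounds to 6 h 0 min

6.00 hours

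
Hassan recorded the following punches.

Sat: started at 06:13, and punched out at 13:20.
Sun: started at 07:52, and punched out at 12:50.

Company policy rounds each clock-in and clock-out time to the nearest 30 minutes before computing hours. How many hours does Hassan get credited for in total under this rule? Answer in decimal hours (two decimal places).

Sat: in 06:13→06:00, out 13:20→13:30; 7 h 30 min
Sun: in 07:52→08:00, out 12:50→13:00; 5 h 0 min
Total credited: 12 h 30 min.

12.50 hours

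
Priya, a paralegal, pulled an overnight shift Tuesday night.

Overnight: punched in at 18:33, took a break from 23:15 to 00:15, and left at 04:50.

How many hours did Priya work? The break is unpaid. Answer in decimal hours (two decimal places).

9.28 hours

Overnight: 18:33 → midnight = 5 h 27 min; midnight → 04:50 = 4 h 50 min; span 10 h 17 min; less 60 min break → 9 h 17 min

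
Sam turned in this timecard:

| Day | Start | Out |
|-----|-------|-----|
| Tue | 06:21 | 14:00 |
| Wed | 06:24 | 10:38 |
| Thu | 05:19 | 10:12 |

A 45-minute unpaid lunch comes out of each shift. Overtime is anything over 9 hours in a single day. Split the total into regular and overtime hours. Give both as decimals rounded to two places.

Tue: 06:21–14:00 = 7 h 39 min; less 45 min break → 6 h 54 min
Wed: 06:24–10:38 = 4 h 14 min; less 45 min break → 3 h 29 min
Thu: 05:19–10:12 = 4 h 53 min; less 45 min break → 4 h 8 min
Tue reg 6 h 54 min / OT 0 h 0 min; Wed reg 3 h 29 min / OT 0 h 0 min; Thu reg 4 h 8 min / OT 0 h 0 min.
Totals: regular 14 h 31 min, overtime 0 h 0 min.

Regular 14.52 hours, overtime 0.00 hours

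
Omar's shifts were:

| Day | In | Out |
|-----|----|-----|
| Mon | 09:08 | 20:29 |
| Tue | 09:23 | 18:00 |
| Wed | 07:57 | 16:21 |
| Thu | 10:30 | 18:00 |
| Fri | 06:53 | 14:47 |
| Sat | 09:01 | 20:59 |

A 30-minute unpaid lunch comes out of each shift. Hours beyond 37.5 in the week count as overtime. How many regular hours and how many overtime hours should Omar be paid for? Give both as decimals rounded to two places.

Regular 37.50 hours, overtime 15.23 hours

Mon: 09:08–20:29 = 11 h 21 min; less 30 min break → 10 h 51 min
Tue: 09:23–18:00 = 8 h 37 min; less 30 min break → 8 h 7 min
Wed: 07:57–16:21 = 8 h 24 min; less 30 min break → 7 h 54 min
Thu: 10:30–18:00 = 7 h 30 min; less 30 min break → 7 h 0 min
Fri: 06:53–14:47 = 7 h 54 min; less 30 min break → 7 h 24 min
Sat: 09:01–20:59 = 11 h 58 min; less 30 min break → 11 h 28 min
Total worked: 52 h 44 min = 52.73 h.
Threshold 37.5 h → overtime 15 h 14 min, regular 37 h 30 min.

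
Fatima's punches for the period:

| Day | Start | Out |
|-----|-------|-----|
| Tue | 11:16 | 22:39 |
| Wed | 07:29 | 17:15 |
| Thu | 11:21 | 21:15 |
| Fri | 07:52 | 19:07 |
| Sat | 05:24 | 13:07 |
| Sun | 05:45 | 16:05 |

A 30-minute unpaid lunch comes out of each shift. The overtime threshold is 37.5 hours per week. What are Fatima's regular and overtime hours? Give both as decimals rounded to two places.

Tue: 11:16–22:39 = 11 h 23 min; less 30 min break → 10 h 53 min
Wed: 07:29–17:15 = 9 h 46 min; less 30 min break → 9 h 16 min
Thu: 11:21–21:15 = 9 h 54 min; less 30 min break → 9 h 24 min
Fri: 07:52–19:07 = 11 h 15 min; less 30 min break → 10 h 45 min
Sat: 05:24–13:07 = 7 h 43 min; less 30 min break → 7 h 13 min
Sun: 05:45–16:05 = 10 h 20 min; less 30 min break → 9 h 50 min
Total worked: 57 h 21 min = 57.35 h.
Threshold 37.5 h → overtime 19 h 51 min, regular 37 h 30 min.

Regular 37.50 hours, overtime 19.85 hours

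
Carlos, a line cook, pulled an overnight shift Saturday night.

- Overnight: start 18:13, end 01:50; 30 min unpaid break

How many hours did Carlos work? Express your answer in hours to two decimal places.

7.12 hours

Overnight: 18:13 → midnight = 5 h 47 min; midnight → 01:50 = 1 h 50 min; span 7 h 37 min; less 30 min break → 7 h 7 min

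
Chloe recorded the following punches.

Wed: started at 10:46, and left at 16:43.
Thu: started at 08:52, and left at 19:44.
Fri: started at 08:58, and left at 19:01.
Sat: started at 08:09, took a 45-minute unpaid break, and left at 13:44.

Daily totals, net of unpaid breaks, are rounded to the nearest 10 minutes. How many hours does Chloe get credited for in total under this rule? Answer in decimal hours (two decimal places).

Wed: 10:46–16:43 = 5 h 57 min → rounds to 6 h 0 min
Thu: 08:52–19:44 = 10 h 52 min → rounds to 10 h 50 min
Fri: 08:58–19:01 = 10 h 3 min → rounds to 10 h 0 min
Sat: 08:09–13:44 = 5 h 35 min − 45 min = 4 h 50 min → rounds to 4 h 50 min
Total credited: 31 h 40 min.

31.67 hours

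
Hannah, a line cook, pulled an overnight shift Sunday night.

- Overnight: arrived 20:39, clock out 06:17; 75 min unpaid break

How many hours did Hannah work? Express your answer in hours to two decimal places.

8.38 hours

Overnight: 20:39 → midnight = 3 h 21 min; midnight → 06:17 = 6 h 17 min; span 9 h 38 min; less 75 min break → 8 h 23 min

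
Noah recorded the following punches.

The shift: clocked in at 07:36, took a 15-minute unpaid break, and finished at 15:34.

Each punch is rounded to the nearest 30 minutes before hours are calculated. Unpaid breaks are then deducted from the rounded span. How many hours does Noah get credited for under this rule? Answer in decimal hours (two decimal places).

7.75 hours

The shift: in 07:36→07:30, out 15:34→15:30; 8 h 0 min − 15 min = 7 h 45 min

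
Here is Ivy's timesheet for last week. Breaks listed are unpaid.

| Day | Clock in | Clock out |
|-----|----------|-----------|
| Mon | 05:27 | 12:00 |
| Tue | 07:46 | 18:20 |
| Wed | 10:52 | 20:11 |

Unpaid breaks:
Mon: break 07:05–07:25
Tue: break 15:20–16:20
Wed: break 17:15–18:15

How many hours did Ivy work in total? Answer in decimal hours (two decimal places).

24.10 hours

Mon: 05:27–12:00 = 6 h 33 min; less 20 min break → 6 h 13 min
Tue: 07:46–18:20 = 10 h 34 min; less 60 min break → 9 h 34 min
Wed: 10:52–20:11 = 9 h 19 min; less 60 min break → 8 h 19 min
Total: 6 h 13 min + 9 h 34 min + 8 h 19 min = 24 h 6 min.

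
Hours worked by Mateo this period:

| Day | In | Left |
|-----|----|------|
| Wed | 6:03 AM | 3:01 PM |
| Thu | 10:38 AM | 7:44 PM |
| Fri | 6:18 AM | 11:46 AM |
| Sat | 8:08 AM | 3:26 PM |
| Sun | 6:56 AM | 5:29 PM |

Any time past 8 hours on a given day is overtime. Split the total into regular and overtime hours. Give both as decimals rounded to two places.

Regular 36.77 hours, overtime 4.62 hours

Wed: 6:03 AM–3:01 PM = 8 h 58 min
Thu: 10:38 AM–7:44 PM = 9 h 6 min
Fri: 6:18 AM–11:46 AM = 5 h 28 min
Sat: 8:08 AM–3:26 PM = 7 h 18 min
Sun: 6:56 AM–5:29 PM = 10 h 33 min
Wed reg 8 h 0 min / OT 0 h 58 min; Thu reg 8 h 0 min / OT 1 h 6 min; Fri reg 5 h 28 min / OT 0 h 0 min; Sat reg 7 h 18 min / OT 0 h 0 min; Sun reg 8 h 0 min / OT 2 h 33 min.
Totals: regular 36 h 46 min, overtime 4 h 37 min.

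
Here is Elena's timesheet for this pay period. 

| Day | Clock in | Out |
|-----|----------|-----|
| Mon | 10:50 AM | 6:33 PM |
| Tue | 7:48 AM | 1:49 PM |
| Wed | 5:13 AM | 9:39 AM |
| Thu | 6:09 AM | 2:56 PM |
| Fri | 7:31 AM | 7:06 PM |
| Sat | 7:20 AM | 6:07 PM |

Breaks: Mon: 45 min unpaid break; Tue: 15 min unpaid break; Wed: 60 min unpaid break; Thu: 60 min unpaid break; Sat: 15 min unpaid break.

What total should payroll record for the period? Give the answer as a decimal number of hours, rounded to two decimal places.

Mon: 10:50 AM–6:33 PM = 7 h 43 min; less 45 min break → 6 h 58 min
Tue: 7:48 AM–1:49 PM = 6 h 1 min; less 15 min break → 5 h 46 min
Wed: 5:13 AM–9:39 AM = 4 h 26 min; less 60 min break → 3 h 26 min
Thu: 6:09 AM–2:56 PM = 8 h 47 min; less 60 min break → 7 h 47 min
Fri: 7:31 AM–7:06 PM = 11 h 35 min
Sat: 7:20 AM–6:07 PM = 10 h 47 min; less 15 min break → 10 h 32 min
Total: 6 h 58 min + 5 h 46 min + 3 h 26 min + 7 h 47 min + 11 h 35 min + 10 h 32 min = 46 h 4 min.

46.07 hours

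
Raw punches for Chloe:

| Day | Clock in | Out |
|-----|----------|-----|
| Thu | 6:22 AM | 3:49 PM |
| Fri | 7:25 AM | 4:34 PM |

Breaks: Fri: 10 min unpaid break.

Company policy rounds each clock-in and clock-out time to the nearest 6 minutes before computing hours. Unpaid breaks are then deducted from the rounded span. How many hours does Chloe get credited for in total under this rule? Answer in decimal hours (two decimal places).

18.43 hours

Thu: in 6:22 AM→6:24 AM, out 3:49 PM→3:48 PM; 9 h 24 min
Fri: in 7:25 AM→7:24 AM, out 4:34 PM→4:36 PM; 9 h 12 min − 10 min = 9 h 2 min
Total credited: 18 h 26 min.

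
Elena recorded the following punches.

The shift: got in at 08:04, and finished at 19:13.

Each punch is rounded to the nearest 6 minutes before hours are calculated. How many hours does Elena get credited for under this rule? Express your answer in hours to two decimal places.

11.10 hours

The shift: in 08:04→08:06, out 19:13→19:12; 11 h 6 min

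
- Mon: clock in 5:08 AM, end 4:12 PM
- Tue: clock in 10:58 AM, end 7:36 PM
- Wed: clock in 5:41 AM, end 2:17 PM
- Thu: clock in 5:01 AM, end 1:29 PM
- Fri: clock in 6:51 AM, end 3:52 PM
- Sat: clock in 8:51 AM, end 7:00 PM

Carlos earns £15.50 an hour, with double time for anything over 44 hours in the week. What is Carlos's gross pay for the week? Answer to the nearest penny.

£1051.93

Mon: 5:08 AM–4:12 PM = 11 h 4 min
Tue: 10:58 AM–7:36 PM = 8 h 38 min
Wed: 5:41 AM–2:17 PM = 8 h 36 min
Thu: 5:01 AM–1:29 PM = 8 h 28 min
Fri: 6:51 AM–3:52 PM = 9 h 1 min
Sat: 8:51 AM–7:00 PM = 10 h 9 min
Total worked: 55 h 56 min = 3356 min.
Regular 44 h 0 min = 2640 min at £15.50/h; overtime 11 h 56 min = 716 min at £31.00/h.
Pay = (2640 × £15.50 + 716 × £31.00) ÷ 60 = £1051.93.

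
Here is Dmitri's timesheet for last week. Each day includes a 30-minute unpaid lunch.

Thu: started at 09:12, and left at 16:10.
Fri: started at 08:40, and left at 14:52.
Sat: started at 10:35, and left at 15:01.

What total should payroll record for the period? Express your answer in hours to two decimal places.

Thu: 09:12–16:10 = 6 h 58 min; less 30 min break → 6 h 28 min
Fri: 08:40–14:52 = 6 h 12 min; less 30 min break → 5 h 42 min
Sat: 10:35–15:01 = 4 h 26 min; less 30 min break → 3 h 56 min
Total: 6 h 28 min + 5 h 42 min + 3 h 56 min = 16 h 6 min.

16.10 hours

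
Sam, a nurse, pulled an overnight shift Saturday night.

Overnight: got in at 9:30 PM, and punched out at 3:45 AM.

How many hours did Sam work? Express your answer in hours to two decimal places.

Overnight: 9:30 PM → midnight = 2 h 30 min; midnight → 3:45 AM = 3 h 45 min; span 6 h 15 min

6.25 hours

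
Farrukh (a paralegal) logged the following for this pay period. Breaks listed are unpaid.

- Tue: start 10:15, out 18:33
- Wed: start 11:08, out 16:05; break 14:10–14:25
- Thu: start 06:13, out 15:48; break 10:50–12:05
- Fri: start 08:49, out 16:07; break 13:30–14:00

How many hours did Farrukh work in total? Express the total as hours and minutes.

28 h 8 min

Tue: 10:15–18:33 = 8 h 18 min
Wed: 11:08–16:05 = 4 h 57 min; less 15 min break → 4 h 42 min
Thu: 06:13–15:48 = 9 h 35 min; less 75 min break → 8 h 20 min
Fri: 08:49–16:07 = 7 h 18 min; less 30 min break → 6 h 48 min
Total: 8 h 18 min + 4 h 42 min + 8 h 20 min + 6 h 48 min = 28 h 8 min.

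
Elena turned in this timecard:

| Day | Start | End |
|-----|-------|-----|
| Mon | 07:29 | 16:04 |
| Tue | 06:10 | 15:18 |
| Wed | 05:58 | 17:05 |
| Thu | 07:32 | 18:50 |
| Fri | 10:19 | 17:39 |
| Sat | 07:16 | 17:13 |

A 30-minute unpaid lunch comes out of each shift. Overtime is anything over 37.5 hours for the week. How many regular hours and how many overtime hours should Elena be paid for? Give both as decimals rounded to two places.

Mon: 07:29–16:04 = 8 h 35 min; less 30 min break → 8 h 5 min
Tue: 06:10–15:18 = 9 h 8 min; less 30 min break → 8 h 38 min
Wed: 05:58–17:05 = 11 h 7 min; less 30 min break → 10 h 37 min
Thu: 07:32–18:50 = 11 h 18 min; less 30 min break → 10 h 48 min
Fri: 10:19–17:39 = 7 h 20 min; less 30 min break → 6 h 50 min
Sat: 07:16–17:13 = 9 h 57 min; less 30 min break → 9 h 27 min
Total worked: 54 h 25 min = 54.42 h.
Threshold 37.5 h → overtime 16 h 55 min, regular 37 h 30 min.

Regular 37.50 hours, overtime 16.92 hours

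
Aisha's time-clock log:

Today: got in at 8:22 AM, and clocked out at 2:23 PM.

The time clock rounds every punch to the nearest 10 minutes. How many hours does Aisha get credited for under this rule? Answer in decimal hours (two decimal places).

Today: in 8:22 AM→8:20 AM, out 2:23 PM→2:20 PM; 6 h 0 min

6.00 hours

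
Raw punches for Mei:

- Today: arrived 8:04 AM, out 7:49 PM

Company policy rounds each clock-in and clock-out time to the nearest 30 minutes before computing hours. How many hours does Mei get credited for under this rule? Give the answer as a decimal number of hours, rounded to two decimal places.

12.00 hours

Today: in 8:04 AM→8:00 AM, out 7:49 PM→8:00 PM; 12 h 0 min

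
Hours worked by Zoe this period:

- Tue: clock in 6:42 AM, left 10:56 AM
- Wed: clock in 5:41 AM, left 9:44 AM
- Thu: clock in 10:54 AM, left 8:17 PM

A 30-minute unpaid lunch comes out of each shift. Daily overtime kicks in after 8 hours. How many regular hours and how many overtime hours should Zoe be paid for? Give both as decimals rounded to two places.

Tue: 6:42 AM–10:56 AM = 4 h 14 min; less 30 min break → 3 h 44 min
Wed: 5:41 AM–9:44 AM = 4 h 3 min; less 30 min break → 3 h 33 min
Thu: 10:54 AM–8:17 PM = 9 h 23 min; less 30 min break → 8 h 53 min
Tue reg 3 h 44 min / OT 0 h 0 min; Wed reg 3 h 33 min / OT 0 h 0 min; Thu reg 8 h 0 min / OT 0 h 53 min.
Totals: regular 15 h 17 min, overtime 0 h 53 min.

Regular 15.28 hours, overtime 0.88 hours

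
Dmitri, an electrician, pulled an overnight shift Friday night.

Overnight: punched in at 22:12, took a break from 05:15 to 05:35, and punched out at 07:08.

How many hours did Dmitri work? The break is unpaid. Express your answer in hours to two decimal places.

Overnight: 22:12 → midnight = 1 h 48 min; midnight → 07:08 = 7 h 8 min; span 8 h 56 min; less 20 min break → 8 h 36 min

8.60 hours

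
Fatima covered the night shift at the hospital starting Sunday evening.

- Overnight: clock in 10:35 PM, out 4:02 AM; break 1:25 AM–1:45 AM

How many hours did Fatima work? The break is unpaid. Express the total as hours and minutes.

Overnight: 10:35 PM → midnight = 1 h 25 min; midnight → 4:02 AM = 4 h 2 min; span 5 h 27 min; less 20 min break → 5 h 7 min

5 h 7 min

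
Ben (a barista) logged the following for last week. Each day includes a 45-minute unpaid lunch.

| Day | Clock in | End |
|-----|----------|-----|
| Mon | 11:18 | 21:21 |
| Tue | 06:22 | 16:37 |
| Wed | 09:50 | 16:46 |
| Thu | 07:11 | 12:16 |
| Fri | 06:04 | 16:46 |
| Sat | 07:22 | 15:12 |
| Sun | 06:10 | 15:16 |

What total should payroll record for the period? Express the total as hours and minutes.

Mon: 11:18–21:21 = 10 h 3 min; less 45 min break → 9 h 18 min
Tue: 06:22–16:37 = 10 h 15 min; less 45 min break → 9 h 30 min
Wed: 09:50–16:46 = 6 h 56 min; less 45 min break → 6 h 11 min
Thu: 07:11–12:16 = 5 h 5 min; less 45 min break → 4 h 20 min
Fri: 06:04–16:46 = 10 h 42 min; less 45 min break → 9 h 57 min
Sat: 07:22–15:12 = 7 h 50 min; less 45 min break → 7 h 5 min
Sun: 06:10–15:16 = 9 h 6 min; less 45 min break → 8 h 21 min
Total: 9 h 18 min + 9 h 30 min + 6 h 11 min + 4 h 20 min + 9 h 57 min + 7 h 5 min + 8 h 21 min = 54 h 42 min.

54 h 42 min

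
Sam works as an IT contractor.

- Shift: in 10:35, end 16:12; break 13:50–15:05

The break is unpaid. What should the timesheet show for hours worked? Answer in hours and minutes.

Shift: 10:35–16:12 = 5 h 37 min; less 75 min break → 4 h 22 min

4 h 22 min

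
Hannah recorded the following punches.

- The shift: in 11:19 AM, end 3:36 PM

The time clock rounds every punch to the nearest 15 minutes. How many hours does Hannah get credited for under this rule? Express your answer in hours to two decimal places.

4.25 hours

The shift: in 11:19 AM→11:15 AM, out 3:36 PM→3:30 PM; 4 h 15 min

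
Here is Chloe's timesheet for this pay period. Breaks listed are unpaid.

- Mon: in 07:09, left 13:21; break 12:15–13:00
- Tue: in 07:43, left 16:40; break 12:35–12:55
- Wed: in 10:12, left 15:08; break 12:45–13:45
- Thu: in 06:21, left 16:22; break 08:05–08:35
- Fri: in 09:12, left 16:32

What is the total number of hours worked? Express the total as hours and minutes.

34 h 51 min

Mon: 07:09–13:21 = 6 h 12 min; less 45 min break → 5 h 27 min
Tue: 07:43–16:40 = 8 h 57 min; less 20 min break → 8 h 37 min
Wed: 10:12–15:08 = 4 h 56 min; less 60 min break → 3 h 56 min
Thu: 06:21–16:22 = 10 h 1 min; less 30 min break → 9 h 31 min
Fri: 09:12–16:32 = 7 h 20 min
Total: 5 h 27 min + 8 h 37 min + 3 h 56 min + 9 h 31 min + 7 h 20 min = 34 h 51 min.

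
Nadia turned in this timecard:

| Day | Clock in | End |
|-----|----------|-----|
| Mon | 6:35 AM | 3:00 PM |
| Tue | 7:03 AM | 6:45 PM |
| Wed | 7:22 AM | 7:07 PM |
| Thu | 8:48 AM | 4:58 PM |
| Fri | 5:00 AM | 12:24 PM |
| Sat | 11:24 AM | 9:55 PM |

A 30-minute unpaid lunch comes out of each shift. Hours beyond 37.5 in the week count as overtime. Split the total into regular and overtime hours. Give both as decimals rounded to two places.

Mon: 6:35 AM–3:00 PM = 8 h 25 min; less 30 min break → 7 h 55 min
Tue: 7:03 AM–6:45 PM = 11 h 42 min; less 30 min break → 11 h 12 min
Wed: 7:22 AM–7:07 PM = 11 h 45 min; less 30 min break → 11 h 15 min
Thu: 8:48 AM–4:58 PM = 8 h 10 min; less 30 min break → 7 h 40 min
Fri: 5:00 AM–12:24 PM = 7 h 24 min; less 30 min break → 6 h 54 min
Sat: 11:24 AM–9:55 PM = 10 h 31 min; less 30 min break → 10 h 1 min
Total worked: 54 h 57 min = 54.95 h.
Threshold 37.5 h → overtime 17 h 27 min, regular 37 h 30 min.

Regular 37.50 hours, overtime 17.45 hours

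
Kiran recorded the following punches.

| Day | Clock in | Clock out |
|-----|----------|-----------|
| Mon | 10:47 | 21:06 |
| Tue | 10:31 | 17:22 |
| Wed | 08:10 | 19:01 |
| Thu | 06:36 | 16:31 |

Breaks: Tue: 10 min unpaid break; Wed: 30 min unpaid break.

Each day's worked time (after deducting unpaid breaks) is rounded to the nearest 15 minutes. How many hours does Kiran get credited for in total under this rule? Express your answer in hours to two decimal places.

37.25 hours

Mon: 10:47–21:06 = 10 h 19 min → rounds to 10 h 15 min
Tue: 10:31–17:22 = 6 h 51 min − 10 min = 6 h 41 min → rounds to 6 h 45 min
Wed: 08:10–19:01 = 10 h 51 min − 30 min = 10 h 21 min → rounds to 10 h 15 min
Thu: 06:36–16:31 = 9 h 55 min → rounds to 10 h 0 min
Total credited: 37 h 15 min.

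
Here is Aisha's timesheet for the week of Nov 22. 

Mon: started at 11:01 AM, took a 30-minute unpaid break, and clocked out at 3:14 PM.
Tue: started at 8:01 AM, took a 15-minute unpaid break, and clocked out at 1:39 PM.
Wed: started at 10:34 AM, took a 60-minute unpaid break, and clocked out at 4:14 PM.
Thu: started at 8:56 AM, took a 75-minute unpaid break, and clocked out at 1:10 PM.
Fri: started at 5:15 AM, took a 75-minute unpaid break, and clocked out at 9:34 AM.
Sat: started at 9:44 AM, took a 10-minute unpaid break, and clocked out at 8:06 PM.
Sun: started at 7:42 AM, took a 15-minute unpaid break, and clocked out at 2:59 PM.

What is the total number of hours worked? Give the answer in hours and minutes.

37 h 3 min

Mon: 11:01 AM–3:14 PM = 4 h 13 min; less 30 min break → 3 h 43 min
Tue: 8:01 AM–1:39 PM = 5 h 38 min; less 15 min break → 5 h 23 min
Wed: 10:34 AM–4:14 PM = 5 h 40 min; less 60 min break → 4 h 40 min
Thu: 8:56 AM–1:10 PM = 4 h 14 min; less 75 min break → 2 h 59 min
Fri: 5:15 AM–9:34 AM = 4 h 19 min; less 75 min break → 3 h 4 min
Sat: 9:44 AM–8:06 PM = 10 h 22 min; less 10 min break → 10 h 12 min
Sun: 7:42 AM–2:59 PM = 7 h 17 min; less 15 min break → 7 h 2 min
Total: 3 h 43 min + 5 h 23 min + 4 h 40 min + 2 h 59 min + 3 h 4 min + 10 h 12 min + 7 h 2 min = 37 h 3 min.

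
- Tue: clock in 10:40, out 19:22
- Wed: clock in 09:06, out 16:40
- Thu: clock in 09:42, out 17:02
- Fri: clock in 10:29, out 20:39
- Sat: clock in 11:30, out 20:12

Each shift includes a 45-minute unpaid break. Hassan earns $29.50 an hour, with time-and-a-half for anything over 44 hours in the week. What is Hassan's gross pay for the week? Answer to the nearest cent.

Tue: 10:40–19:22 = 8 h 42 min; less 45 min break → 7 h 57 min
Wed: 09:06–16:40 = 7 h 34 min; less 45 min break → 6 h 49 min
Thu: 09:42–17:02 = 7 h 20 min; less 45 min break → 6 h 35 min
Fri: 10:29–20:39 = 10 h 10 min; less 45 min break → 9 h 25 min
Sat: 11:30–20:12 = 8 h 42 min; less 45 min break → 7 h 57 min
Total worked: 38 h 43 min = 2323 min.
Regular 38 h 43 min = 2323 min at $29.50/h; overtime 0 h 0 min = 0 min at $44.25/h.
Pay = (2323 × $29.50 + 0 × $44.25) ÷ 60 = $1142.14.

$1142.14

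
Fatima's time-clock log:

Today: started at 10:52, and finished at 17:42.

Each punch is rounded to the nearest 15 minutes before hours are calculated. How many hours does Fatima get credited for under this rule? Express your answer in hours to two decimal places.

Today: in 10:52→10:45, out 17:42→17:45; 7 h 0 min

7.00 hours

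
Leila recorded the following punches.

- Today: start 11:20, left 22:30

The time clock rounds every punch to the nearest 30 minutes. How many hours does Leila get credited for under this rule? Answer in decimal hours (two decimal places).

Today: in 11:20→11:30, out 22:30→22:30; 11 h 0 min

11.00 hours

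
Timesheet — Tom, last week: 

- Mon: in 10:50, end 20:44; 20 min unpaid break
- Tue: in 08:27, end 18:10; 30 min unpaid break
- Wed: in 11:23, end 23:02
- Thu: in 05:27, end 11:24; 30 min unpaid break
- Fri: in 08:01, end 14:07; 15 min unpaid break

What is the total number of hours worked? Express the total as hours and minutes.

Mon: 10:50–20:44 = 9 h 54 min; less 20 min break → 9 h 34 min
Tue: 08:27–18:10 = 9 h 43 min; less 30 min break → 9 h 13 min
Wed: 11:23–23:02 = 11 h 39 min
Thu: 05:27–11:24 = 5 h 57 min; less 30 min break → 5 h 27 min
Fri: 08:01–14:07 = 6 h 6 min; less 15 min break → 5 h 51 min
Total: 9 h 34 min + 9 h 13 min + 11 h 39 min + 5 h 27 min + 5 h 51 min = 41 h 44 min.

41 h 44 min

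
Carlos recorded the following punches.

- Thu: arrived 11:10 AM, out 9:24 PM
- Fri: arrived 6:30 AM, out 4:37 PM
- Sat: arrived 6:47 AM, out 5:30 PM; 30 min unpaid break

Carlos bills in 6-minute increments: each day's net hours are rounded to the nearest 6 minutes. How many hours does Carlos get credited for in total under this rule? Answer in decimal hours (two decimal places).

30.50 hours

Thu: 11:10 AM–9:24 PM = 10 h 14 min → rounds to 10 h 12 min
Fri: 6:30 AM–4:37 PM = 10 h 7 min → rounds to 10 h 6 min
Sat: 6:47 AM–5:30 PM = 10 h 43 min − 30 min = 10 h 13 min → rounds to 10 h 12 min
Total credited: 30 h 30 min.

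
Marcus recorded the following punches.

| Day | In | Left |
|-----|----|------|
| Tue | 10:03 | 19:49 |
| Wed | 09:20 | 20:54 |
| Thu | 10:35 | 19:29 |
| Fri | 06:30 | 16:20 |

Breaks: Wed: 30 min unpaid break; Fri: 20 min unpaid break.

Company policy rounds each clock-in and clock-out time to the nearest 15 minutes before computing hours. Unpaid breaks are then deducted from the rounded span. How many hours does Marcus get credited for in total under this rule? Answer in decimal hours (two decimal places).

39.42 hours

Tue: in 10:03→10:00, out 19:49→19:45; 9 h 45 min
Wed: in 09:20→09:15, out 20:54→21:00; 11 h 45 min − 30 min = 11 h 15 min
Thu: in 10:35→10:30, out 19:29→19:30; 9 h 0 min
Fri: in 06:30→06:30, out 16:20→16:15; 9 h 45 min − 20 min = 9 h 25 min
Total credited: 39 h 25 min.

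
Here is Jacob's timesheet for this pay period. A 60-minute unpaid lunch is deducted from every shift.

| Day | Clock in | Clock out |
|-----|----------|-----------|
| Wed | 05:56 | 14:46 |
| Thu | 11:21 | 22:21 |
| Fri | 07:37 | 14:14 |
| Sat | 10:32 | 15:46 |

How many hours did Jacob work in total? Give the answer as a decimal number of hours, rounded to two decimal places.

27.68 hours

Wed: 05:56–14:46 = 8 h 50 min; less 60 min break → 7 h 50 min
Thu: 11:21–22:21 = 11 h 0 min; less 60 min break → 10 h 0 min
Fri: 07:37–14:14 = 6 h 37 min; less 60 min break → 5 h 37 min
Sat: 10:32–15:46 = 5 h 14 min; less 60 min break → 4 h 14 min
Total: 7 h 50 min + 10 h 0 min + 5 h 37 min + 4 h 14 min = 27 h 41 min.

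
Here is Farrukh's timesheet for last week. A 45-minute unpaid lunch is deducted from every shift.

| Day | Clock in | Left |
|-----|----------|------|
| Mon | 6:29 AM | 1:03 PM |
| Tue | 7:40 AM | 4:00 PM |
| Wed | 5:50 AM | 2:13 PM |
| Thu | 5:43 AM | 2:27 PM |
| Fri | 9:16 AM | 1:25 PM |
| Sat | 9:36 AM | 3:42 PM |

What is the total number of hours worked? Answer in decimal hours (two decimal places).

37.77 hours

Mon: 6:29 AM–1:03 PM = 6 h 34 min; less 45 min break → 5 h 49 min
Tue: 7:40 AM–4:00 PM = 8 h 20 min; less 45 min break → 7 h 35 min
Wed: 5:50 AM–2:13 PM = 8 h 23 min; less 45 min break → 7 h 38 min
Thu: 5:43 AM–2:27 PM = 8 h 44 min; less 45 min break → 7 h 59 min
Fri: 9:16 AM–1:25 PM = 4 h 9 min; less 45 min break → 3 h 24 min
Sat: 9:36 AM–3:42 PM = 6 h 6 min; less 45 min break → 5 h 21 min
Total: 5 h 49 min + 7 h 35 min + 7 h 38 min + 7 h 59 min + 3 h 24 min + 5 h 21 min = 37 h 46 min.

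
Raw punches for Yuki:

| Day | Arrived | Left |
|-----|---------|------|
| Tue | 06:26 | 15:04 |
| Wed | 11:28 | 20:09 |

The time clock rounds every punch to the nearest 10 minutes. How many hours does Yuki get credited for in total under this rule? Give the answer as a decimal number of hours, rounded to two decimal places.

Tue: in 06:26→06:30, out 15:04→15:00; 8 h 30 min
Wed: in 11:28→11:30, out 20:09→20:10; 8 h 40 min
Total credited: 17 h 10 min.

17.17 hours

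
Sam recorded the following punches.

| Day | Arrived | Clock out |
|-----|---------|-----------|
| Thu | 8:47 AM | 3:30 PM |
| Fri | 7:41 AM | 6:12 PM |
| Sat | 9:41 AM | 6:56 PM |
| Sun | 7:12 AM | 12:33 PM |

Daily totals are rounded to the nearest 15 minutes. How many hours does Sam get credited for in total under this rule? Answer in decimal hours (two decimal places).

Thu: 8:47 AM–3:30 PM = 6 h 43 min → rounds to 6 h 45 min
Fri: 7:41 AM–6:12 PM = 10 h 31 min → rounds to 10 h 30 min
Sat: 9:41 AM–6:56 PM = 9 h 15 min → rounds to 9 h 15 min
Sun: 7:12 AM–12:33 PM = 5 h 21 min → rounds to 5 h 15 min
Total credited: 31 h 45 min.

31.75 hours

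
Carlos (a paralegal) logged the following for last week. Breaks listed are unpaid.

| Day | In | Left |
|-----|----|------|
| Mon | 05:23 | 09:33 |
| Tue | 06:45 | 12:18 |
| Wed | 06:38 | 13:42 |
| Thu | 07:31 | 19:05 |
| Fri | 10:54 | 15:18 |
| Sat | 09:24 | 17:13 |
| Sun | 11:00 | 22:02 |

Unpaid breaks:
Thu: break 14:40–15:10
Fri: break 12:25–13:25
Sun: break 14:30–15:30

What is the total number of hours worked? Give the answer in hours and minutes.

Mon: 05:23–09:33 = 4 h 10 min
Tue: 06:45–12:18 = 5 h 33 min
Wed: 06:38–13:42 = 7 h 4 min
Thu: 07:31–19:05 = 11 h 34 min; less 30 min break → 11 h 4 min
Fri: 10:54–15:18 = 4 h 24 min; less 60 min break → 3 h 24 min
Sat: 09:24–17:13 = 7 h 49 min
Sun: 11:00–22:02 = 11 h 2 min; less 60 min break → 10 h 2 min
Total: 4 h 10 min + 5 h 33 min + 7 h 4 min + 11 h 4 min + 3 h 24 min + 7 h 49 min + 10 h 2 min = 49 h 6 min.

49 h 6 min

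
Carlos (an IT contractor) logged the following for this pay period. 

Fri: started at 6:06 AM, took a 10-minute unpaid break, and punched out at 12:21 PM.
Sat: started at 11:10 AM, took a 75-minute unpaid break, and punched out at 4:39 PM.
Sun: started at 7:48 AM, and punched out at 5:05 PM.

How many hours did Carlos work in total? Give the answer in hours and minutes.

Fri: 6:06 AM–12:21 PM = 6 h 15 min; less 10 min break → 6 h 5 min
Sat: 11:10 AM–4:39 PM = 5 h 29 min; less 75 min break → 4 h 14 min
Sun: 7:48 AM–5:05 PM = 9 h 17 min
Total: 6 h 5 min + 4 h 14 min + 9 h 17 min = 19 h 36 min.

19 h 36 min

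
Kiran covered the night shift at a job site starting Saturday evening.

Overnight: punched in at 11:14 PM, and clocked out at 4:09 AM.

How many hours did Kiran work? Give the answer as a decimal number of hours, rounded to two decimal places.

Overnight: 11:14 PM → midnight = 0 h 46 min; midnight → 4:09 AM = 4 h 9 min; span 4 h 55 min

4.92 hours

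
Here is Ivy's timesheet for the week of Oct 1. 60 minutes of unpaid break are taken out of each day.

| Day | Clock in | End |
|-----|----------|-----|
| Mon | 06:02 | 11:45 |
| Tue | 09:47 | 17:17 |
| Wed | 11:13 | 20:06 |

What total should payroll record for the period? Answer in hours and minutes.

Mon: 06:02–11:45 = 5 h 43 min; less 60 min break → 4 h 43 min
Tue: 09:47–17:17 = 7 h 30 min; less 60 min break → 6 h 30 min
Wed: 11:13–20:06 = 8 h 53 min; less 60 min break → 7 h 53 min
Total: 4 h 43 min + 6 h 30 min + 7 h 53 min = 19 h 6 min.

19 h 6 min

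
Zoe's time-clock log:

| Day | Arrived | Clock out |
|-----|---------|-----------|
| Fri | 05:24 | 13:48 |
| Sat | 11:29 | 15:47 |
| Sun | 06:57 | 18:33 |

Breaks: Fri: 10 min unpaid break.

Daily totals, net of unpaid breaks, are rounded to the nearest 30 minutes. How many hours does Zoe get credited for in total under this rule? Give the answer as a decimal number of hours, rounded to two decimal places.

Fri: 05:24–13:48 = 8 h 24 min − 10 min = 8 h 14 min → rounds to 8 h 0 min
Sat: 11:29–15:47 = 4 h 18 min → rounds to 4 h 30 min
Sun: 06:57–18:33 = 11 h 36 min → rounds to 11 h 30 min
Total credited: 24 h 0 min.

24.00 hours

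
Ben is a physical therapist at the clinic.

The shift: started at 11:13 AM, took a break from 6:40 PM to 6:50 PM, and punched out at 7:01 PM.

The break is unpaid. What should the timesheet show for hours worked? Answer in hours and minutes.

7 h 38 min

The shift: 11:13 AM–7:01 PM = 7 h 48 min; less 10 min break → 7 h 38 min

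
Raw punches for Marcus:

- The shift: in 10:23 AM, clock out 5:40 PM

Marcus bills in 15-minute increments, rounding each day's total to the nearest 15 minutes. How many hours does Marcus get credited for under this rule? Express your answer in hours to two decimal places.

7.25 hours

The shift: 10:23 AM–5:40 PM = 7 h 17 min → rounds to 7 h 15 min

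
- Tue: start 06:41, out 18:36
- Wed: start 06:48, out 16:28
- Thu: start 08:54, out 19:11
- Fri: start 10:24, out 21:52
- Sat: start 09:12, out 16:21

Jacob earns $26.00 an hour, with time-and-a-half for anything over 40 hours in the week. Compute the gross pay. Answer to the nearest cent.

Tue: 06:41–18:36 = 11 h 55 min
Wed: 06:48–16:28 = 9 h 40 min
Thu: 08:54–19:11 = 10 h 17 min
Fri: 10:24–21:52 = 11 h 28 min
Sat: 09:12–16:21 = 7 h 9 min
Total worked: 50 h 29 min = 3029 min.
Regular 40 h 0 min = 2400 min at $26.00/h; overtime 10 h 29 min = 629 min at $39.00/h.
Pay = (2400 × $26.00 + 629 × $39.00) ÷ 60 = $1448.85.

$1448.85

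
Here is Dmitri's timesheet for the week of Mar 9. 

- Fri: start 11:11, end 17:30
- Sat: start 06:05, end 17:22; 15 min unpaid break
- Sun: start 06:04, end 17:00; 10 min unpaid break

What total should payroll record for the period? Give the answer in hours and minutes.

Fri: 11:11–17:30 = 6 h 19 min
Sat: 06:05–17:22 = 11 h 17 min; less 15 min break → 11 h 2 min
Sun: 06:04–17:00 = 10 h 56 min; less 10 min break → 10 h 46 min
Total: 6 h 19 min + 11 h 2 min + 10 h 46 min = 28 h 7 min.

28 h 7 min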